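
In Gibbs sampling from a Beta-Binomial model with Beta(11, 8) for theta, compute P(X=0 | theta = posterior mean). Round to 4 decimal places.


Posterior mean = alpha/(alpha+beta) = 11/19 = 0.5789
P(X=0|theta=mean) = 1 - theta = 0.4211

0.4211


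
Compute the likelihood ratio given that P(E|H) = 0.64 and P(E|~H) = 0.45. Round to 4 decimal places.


LR = P(E|H) / P(E|~H)
= 0.64 / 0.45 = 1.4222

1.4222


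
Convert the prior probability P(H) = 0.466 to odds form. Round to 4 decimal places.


P(not H) = 1 - 0.466 = 0.534
Odds = 0.466 / 0.534 = 0.8727

0.8727


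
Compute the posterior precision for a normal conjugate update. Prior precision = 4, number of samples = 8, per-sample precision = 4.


tau_post = tau_0 + n * tau
= 4 + 8 * 4 = 36

36


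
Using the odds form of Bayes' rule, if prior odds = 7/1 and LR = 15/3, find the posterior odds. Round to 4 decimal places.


Bayes' rule in odds form: posterior odds = prior odds * LR
= (7 * 15) / (1 * 3)
= 105/3 = 35.0

35.0


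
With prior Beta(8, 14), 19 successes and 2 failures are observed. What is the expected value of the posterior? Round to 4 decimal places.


Posterior = Beta(27, 16)
E[theta] = alpha/(alpha+beta)
= 27/43 = 0.6279

0.6279


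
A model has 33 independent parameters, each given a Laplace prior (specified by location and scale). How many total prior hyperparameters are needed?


Each Laplace prior needs 2 hyperparameters (location and scale).
Total = 2 * 33 = 66

66


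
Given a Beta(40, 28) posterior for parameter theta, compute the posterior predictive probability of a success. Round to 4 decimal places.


For a Beta-Bernoulli model, the predictive probability is the mean:
P(success) = 40/(40+28) = 40/68 = 0.5882

0.5882


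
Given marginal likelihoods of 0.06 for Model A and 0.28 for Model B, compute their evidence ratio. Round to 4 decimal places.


Ratio = ML(A) / ML(B) = 0.06/0.28
= 0.2143

0.2143


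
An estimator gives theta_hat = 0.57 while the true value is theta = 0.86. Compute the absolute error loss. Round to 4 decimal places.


The absolute error loss is |theta_hat - theta|
= |0.57 - 0.86|
= 0.29

0.29


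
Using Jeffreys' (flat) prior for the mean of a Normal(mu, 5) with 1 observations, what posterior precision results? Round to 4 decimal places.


Flat prior means prior precision is 0.
Posterior precision = n / sigma^2 = 1/5 = 0.2

0.2


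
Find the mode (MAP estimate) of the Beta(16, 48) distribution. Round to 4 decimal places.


For Beta(a,b) with a,b > 1:
Mode = (a-1)/(a+b-2) = (16-1)/(64-2)
= 15/62 = 0.2419

0.2419


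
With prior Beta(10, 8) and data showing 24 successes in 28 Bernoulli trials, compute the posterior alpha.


Conjugate update: alpha_posterior = alpha_prior + k
= 10 + 24 = 34

34


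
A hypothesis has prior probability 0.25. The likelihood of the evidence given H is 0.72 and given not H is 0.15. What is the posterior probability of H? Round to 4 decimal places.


Using Bayes' theorem:
P(E) = 0.25 * 0.72 + 0.75 * 0.15
P(E) = 0.2925
P(H|E) = (0.25 * 0.72) / 0.2925 = 0.6154

0.6154


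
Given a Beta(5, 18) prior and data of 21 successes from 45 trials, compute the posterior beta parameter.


Number of failures = 45 - 21 = 24
Posterior beta = 18 + 24 = 42

42


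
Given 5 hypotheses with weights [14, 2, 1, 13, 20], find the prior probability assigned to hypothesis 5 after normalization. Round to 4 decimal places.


To normalize, divide each weight by the sum of all weights.
Sum = 50
Prior(H5) = 20/50 = 0.4

0.4


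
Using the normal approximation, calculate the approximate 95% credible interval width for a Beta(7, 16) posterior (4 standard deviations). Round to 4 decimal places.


Var(Beta) = 7*16/(23^2 * 24) = 0.0088
SD = 0.0939
Width ~ 4*SD = 0.3757

0.3757


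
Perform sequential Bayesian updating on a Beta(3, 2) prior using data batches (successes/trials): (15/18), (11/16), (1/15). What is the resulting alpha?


Accumulate successes: 27
Posterior alpha = prior alpha + sum of successes
= 3 + 27 = 30

30


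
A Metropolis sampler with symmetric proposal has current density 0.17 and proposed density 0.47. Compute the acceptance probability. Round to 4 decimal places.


For symmetric proposals, acceptance = min(1, pi(x*)/pi(x))
= min(1, 0.47/0.17)
= min(1, 2.7647) = 1.0

1.0


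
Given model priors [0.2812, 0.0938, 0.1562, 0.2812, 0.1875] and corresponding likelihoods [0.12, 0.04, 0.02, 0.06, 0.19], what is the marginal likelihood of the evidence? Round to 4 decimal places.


P(E) = sum_i P(M_i) P(E|M_i)
= 0.0337 + 0.0038 + 0.0031 + 0.0169 + 0.0356
= 0.0931

0.0931


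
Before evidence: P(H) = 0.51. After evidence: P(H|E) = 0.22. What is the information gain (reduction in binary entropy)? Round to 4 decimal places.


Prior entropy = 0.9997
Posterior entropy = 0.7602
Information gain = 0.9997 - 0.7602 = 0.2395

0.2395


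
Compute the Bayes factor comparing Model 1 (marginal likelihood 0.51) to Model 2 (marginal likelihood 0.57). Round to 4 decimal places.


BF12 = marginal likelihood of M1 / marginal likelihood of M2
= 0.51/0.57
= 0.8947

0.8947


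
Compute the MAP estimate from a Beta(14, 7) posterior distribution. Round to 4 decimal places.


MAP = mode of Beta distribution
= (alpha - 1)/(alpha + beta - 2)
= (14-1)/(14+7-2)
= 13/19 = 0.6842

0.6842


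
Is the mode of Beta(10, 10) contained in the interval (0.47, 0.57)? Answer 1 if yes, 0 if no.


Mode = (a-1)/(a+b-2) = 9/18 = 0.5
Interval: (0.47, 0.57)
Contains mode? 1

1


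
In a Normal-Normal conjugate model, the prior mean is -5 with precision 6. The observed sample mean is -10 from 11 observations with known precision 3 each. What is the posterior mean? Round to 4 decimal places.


Posterior precision = tau0 + n*tau = 6 + 11*3 = 39
Posterior mean = (tau0*mu0 + n*tau*xbar) / posterior_precision
= (6*-5 + 11*3*-10) / 39
= -360 / 39 = -9.2308

-9.2308


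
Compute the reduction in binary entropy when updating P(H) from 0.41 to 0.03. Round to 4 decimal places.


H_before = -p*log2(p) - (1-p)*log2(1-p) for p=0.41: 0.9765
H_after for p=0.03: 0.1944
Reduction = 0.9765 - 0.1944 = 0.7821

0.7821


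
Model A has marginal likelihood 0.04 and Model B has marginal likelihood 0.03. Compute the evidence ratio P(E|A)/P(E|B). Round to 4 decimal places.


Evidence ratio = P(E|A) / P(E|B)
= 0.04 / 0.03
= 1.3333

1.3333


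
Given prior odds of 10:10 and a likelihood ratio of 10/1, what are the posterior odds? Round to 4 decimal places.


Posterior odds = prior odds * LR
Prior odds = 10/10 = 1.0
LR = 10/1 = 10.0
Posterior odds = 1.0 * 10.0 = 10.0

10.0


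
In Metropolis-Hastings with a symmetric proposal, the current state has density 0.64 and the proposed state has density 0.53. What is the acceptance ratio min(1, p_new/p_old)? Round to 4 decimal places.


Ratio = p_new / p_old = 0.53 / 0.64 = 0.8281
Acceptance = min(1, 0.8281) = 0.8281

0.8281


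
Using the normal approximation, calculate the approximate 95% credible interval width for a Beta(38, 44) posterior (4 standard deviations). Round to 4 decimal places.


Var(Beta) = 38*44/(82^2 * 83) = 0.003
SD = 0.0547
Width ~ 4*SD = 0.2189

0.2189


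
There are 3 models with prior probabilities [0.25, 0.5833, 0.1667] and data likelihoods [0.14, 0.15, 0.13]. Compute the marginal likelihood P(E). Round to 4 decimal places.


P(E) = sum over models of P(M_i) * P(E|M_i)
= 0.25*0.14 + 0.5833*0.15 + 0.1667*0.13
= 0.1442

0.1442


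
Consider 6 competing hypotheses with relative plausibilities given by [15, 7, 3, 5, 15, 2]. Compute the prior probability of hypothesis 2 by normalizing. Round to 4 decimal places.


Sum of weights = 15 + 7 + 3 + 5 + 15 + 2 = 47
Normalized prior for H2 = 7 / 47
= 0.1489

0.1489


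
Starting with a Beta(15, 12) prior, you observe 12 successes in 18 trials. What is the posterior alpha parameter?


For a Beta-Binomial conjugate model:
Posterior alpha = prior alpha + number of successes
= 15 + 12 = 27

27


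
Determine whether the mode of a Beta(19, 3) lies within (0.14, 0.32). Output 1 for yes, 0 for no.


First find the mode: (a-1)/(a+b-2) = 0.9
Is 0.9 in (0.14, 0.32)? 0

0


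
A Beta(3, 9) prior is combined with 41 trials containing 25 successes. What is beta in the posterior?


In conjugate updating:
beta_posterior = beta_prior + (n - k)
= 9 + (41 - 25)
= 9 + 16 = 25

25


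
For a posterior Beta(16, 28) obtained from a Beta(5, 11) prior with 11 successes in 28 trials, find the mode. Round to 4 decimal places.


Mode = (alpha - 1) / (alpha + beta - 2)
= 15 / 42
= 0.3571

0.3571


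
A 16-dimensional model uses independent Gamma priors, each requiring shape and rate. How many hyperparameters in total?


Per parameter: 2 (shape and rate).
Total = 16 * 2 = 32

32


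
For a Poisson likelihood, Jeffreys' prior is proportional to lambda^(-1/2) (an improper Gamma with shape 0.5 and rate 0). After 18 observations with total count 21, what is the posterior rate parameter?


Jeffreys' prior for Poisson is proportional to lambda^(-1/2).
Posterior is Gamma(0.5 + S, 0 + n) = Gamma(0.5 + 21, 18).
Posterior rate = 0 + n = 18

18.0


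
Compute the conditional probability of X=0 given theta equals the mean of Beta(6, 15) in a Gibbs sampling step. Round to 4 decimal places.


Mean of Beta(6, 15) = 0.2857
P(X=0 | theta=0.2857) = 0.7143

0.7143


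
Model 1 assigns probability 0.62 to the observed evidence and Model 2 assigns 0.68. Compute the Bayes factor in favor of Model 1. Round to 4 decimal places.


BF = P(data|M1) / P(data|M2)
= 0.62 / 0.68 = 0.9118

0.9118


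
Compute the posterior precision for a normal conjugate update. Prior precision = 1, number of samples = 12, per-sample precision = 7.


tau_post = tau_0 + n * tau
= 1 + 12 * 7 = 85

85


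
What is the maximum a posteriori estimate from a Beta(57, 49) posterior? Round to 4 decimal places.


The MAP estimate equals the mode of the distribution.
Mode of Beta(a,b) = (a-1)/(a+b-2)
= 56/104
= 0.5385

0.5385


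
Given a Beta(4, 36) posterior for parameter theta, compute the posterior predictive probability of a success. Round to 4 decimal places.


For a Beta-Bernoulli model, the predictive probability is the mean:
P(success) = 4/(4+36) = 4/40 = 0.1

0.1


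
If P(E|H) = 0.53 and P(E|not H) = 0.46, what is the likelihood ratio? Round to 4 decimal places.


Likelihood ratio = P(E|H) / P(E|not H)
= 0.53 / 0.46
= 1.1522

1.1522


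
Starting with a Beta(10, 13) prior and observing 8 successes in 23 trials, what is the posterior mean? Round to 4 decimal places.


Posterior parameters: alpha = 10 + 8 = 18
beta = 13 + 15 = 28
Posterior mean = alpha / (alpha + beta) = 18 / 46
= 0.3913

0.3913


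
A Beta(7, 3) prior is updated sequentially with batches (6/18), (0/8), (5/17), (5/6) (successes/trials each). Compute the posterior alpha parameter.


Sequential conjugate updating is equivalent to a single batch update.
Total successes across all batches = 16
alpha_posterior = alpha_prior + total_successes = 7 + 16
= 23

23


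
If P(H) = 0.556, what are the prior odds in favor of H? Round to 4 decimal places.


Prior odds = P(H) / (1 - P(H))
= 0.556 / 0.444
= 1.2523

1.2523


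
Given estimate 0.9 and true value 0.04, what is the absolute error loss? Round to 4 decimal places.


Absolute error = |estimate - true|
= |0.86| = 0.86

0.86


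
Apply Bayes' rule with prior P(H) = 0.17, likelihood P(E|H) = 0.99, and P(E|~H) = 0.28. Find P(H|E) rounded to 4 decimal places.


Step 1: Compute marginal P(E) = P(E|H)P(H) + P(E|~H)P(~H)
= 0.99*0.17 + 0.28*0.83 = 0.4007
Step 2: P(H|E) = P(E|H)P(H)/P(E) = 0.1683/0.4007
= 0.42

0.42


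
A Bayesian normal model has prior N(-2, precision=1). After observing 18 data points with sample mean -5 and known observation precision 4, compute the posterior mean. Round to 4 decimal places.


Posterior mean = (prior_precision * prior_mean + n * data_precision * data_mean) / (prior_precision + n * data_precision)
Numerator = 1*-2 + 18*4*-5 = -362
Denominator = 1 + 18*4 = 73
Posterior mean = -4.9589

-4.9589


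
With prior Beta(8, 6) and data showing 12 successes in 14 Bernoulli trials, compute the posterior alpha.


Conjugate update: alpha_posterior = alpha_prior + k
= 8 + 12 = 20

20


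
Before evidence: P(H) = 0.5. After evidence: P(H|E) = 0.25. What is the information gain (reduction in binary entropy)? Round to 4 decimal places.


Prior entropy = 1.0
Posterior entropy = 0.8113
Information gain = 1.0 - 0.8113 = 0.1887

0.1887


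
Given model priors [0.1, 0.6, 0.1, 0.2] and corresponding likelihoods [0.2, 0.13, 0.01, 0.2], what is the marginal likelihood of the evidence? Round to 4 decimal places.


P(E) = sum_i P(M_i) P(E|M_i)
= 0.02 + 0.078 + 0.001 + 0.04
= 0.139

0.139


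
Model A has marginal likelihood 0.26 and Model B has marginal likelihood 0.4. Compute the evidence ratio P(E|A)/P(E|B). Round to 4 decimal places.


Evidence ratio = P(E|A) / P(E|B)
= 0.26 / 0.4
= 0.65

0.65


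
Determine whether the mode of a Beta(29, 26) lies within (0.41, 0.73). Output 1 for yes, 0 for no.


First find the mode: (a-1)/(a+b-2) = 0.5283
Is 0.5283 in (0.41, 0.73)? 1

1


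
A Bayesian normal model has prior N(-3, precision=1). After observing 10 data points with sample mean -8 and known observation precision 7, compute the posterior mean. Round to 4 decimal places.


Posterior mean = (prior_precision * prior_mean + n * data_precision * data_mean) / (prior_precision + n * data_precision)
Numerator = 1*-3 + 10*7*-8 = -563
Denominator = 1 + 10*7 = 71
Posterior mean = -7.9296

-7.9296


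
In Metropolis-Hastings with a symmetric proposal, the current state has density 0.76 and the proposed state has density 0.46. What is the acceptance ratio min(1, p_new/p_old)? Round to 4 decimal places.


Ratio = p_new / p_old = 0.46 / 0.76 = 0.6053
Acceptance = min(1, 0.6053) = 0.6053

0.6053


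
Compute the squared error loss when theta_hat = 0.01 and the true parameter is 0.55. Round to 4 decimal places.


L = (theta_hat - theta_true)^2
= (0.01 - 0.55)^2
= -0.54^2 = 0.2916

0.2916


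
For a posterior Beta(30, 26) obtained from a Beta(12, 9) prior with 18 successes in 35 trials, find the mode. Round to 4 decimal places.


Mode = (alpha - 1) / (alpha + beta - 2)
= 29 / 54
= 0.537

0.537


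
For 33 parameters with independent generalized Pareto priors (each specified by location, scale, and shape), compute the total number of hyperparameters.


A generalized Pareto prior has 3 hyperparameters per parameter.
Total = 33 * 3 = 99

99


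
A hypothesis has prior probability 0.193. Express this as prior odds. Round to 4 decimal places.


Odds = P(H) / P(not H) = 0.193 / 0.807
= 0.2392

0.2392


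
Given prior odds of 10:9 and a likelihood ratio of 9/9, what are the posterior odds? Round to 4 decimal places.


Posterior odds = prior odds * LR
Prior odds = 10/9 = 1.1111
LR = 9/9 = 1.0
Posterior odds = 1.1111 * 1.0 = 1.1111

1.1111


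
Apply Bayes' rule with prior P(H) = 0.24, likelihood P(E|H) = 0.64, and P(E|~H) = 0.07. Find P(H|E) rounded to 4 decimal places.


Step 1: Compute marginal P(E) = P(E|H)P(H) + P(E|~H)P(~H)
= 0.64*0.24 + 0.07*0.76 = 0.2068
Step 2: P(H|E) = P(E|H)P(H)/P(E) = 0.1536/0.2068
= 0.7427

0.7427


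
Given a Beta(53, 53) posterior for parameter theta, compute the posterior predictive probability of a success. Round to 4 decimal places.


For a Beta-Bernoulli model, the predictive probability is the mean:
P(success) = 53/(53+53) = 53/106 = 0.5

0.5


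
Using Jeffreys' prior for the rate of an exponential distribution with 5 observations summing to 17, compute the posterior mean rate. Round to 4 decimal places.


Jeffreys' prior leads to posterior Gamma(5, 17).
Mean = 5/17 = 0.2941

0.2941


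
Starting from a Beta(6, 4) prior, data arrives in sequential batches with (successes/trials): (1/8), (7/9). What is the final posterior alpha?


In sequential Bayesian updating, we sum all successes.
Total successes = 8
Final alpha = 6 + 8 = 14

14


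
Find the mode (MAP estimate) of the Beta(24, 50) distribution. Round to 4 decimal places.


For Beta(a,b) with a,b > 1:
Mode = (a-1)/(a+b-2) = (24-1)/(74-2)
= 23/72 = 0.3194

0.3194


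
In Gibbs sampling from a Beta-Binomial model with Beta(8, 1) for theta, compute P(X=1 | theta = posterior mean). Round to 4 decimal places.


Posterior mean = alpha/(alpha+beta) = 8/9 = 0.8889
P(X=1|theta=mean) = theta = 0.8889

0.8889


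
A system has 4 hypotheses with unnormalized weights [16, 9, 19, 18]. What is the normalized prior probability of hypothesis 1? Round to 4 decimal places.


The normalized prior is the weight divided by the total.
Total weight = 62
P(H1) = 16 / 62 = 0.2581

0.2581


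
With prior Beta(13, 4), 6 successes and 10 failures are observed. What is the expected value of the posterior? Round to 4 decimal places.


Posterior = Beta(19, 14)
E[theta] = alpha/(alpha+beta)
= 19/33 = 0.5758

0.5758


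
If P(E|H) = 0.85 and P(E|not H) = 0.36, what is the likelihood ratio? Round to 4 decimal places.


Likelihood ratio = P(E|H) / P(E|not H)
= 0.85 / 0.36
= 2.3611

2.3611


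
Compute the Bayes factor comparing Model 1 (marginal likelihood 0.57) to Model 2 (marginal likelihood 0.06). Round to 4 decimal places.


BF12 = marginal likelihood of M1 / marginal likelihood of M2
= 0.57/0.06
= 9.5

9.5


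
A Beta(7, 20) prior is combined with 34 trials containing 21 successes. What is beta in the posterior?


In conjugate updating:
beta_posterior = beta_prior + (n - k)
= 20 + (34 - 21)
= 20 + 13 = 33

33


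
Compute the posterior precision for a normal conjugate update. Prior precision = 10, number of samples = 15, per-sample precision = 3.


tau_post = tau_0 + n * tau
= 10 + 15 * 3 = 55

55


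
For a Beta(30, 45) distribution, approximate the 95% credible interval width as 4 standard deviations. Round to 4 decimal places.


Variance of Beta(a,b) = ab / ((a+b)^2 * (a+b+1))
= 30*45 / ((75)^2 * 76)
= 0.0032
SD = sqrt(0.0032) = 0.0562
Width = 4 * SD = 0.2248

0.2248


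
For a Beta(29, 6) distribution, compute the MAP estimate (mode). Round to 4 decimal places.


MAP = mode = (a-1)/(a+b-2)
= (29-1)/(29+6-2)
= 28/33 = 0.8485

0.8485


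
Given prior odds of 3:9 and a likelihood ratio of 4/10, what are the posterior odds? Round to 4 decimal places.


Posterior odds = prior odds * LR
Prior odds = 3/9 = 0.3333
LR = 4/10 = 0.4
Posterior odds = 0.3333 * 0.4 = 0.1333

0.1333


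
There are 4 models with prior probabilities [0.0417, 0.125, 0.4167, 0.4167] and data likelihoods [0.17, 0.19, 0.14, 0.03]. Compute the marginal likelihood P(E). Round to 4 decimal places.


P(E) = sum over models of P(M_i) * P(E|M_i)
= 0.0417*0.17 + 0.125*0.19 + 0.4167*0.14 + 0.4167*0.03
= 0.1017

0.1017


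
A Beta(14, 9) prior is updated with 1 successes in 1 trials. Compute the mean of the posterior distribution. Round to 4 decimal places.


After update: Beta(15, 9)
Mean = 15 / (15 + 9) = 15 / 24
= 0.625

0.625


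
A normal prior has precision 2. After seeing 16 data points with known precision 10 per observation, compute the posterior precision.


In the conjugate normal model, precisions add:
tau_posterior = tau_prior + n * tau_data
= 2 + 16*10 = 162

162


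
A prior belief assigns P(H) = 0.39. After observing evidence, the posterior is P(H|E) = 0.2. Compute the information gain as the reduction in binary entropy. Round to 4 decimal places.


H(prior) = -0.39*log2(0.39) - 0.61*log2(0.61)
= 0.9648
H(post) = -0.2*log2(0.2) - 0.8*log2(0.8)
= 0.7219
IG = 0.9648 - 0.7219 = 0.2429

0.2429


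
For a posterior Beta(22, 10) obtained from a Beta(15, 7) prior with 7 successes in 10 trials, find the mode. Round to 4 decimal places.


Mode = (alpha - 1) / (alpha + beta - 2)
= 21 / 30
= 0.7

0.7


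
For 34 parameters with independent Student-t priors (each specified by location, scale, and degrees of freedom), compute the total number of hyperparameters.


A Student-t prior has 3 hyperparameters per parameter.
Total = 34 * 3 = 102

102


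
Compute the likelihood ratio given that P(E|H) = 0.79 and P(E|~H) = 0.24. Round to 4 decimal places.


LR = P(E|H) / P(E|~H)
= 0.79 / 0.24 = 3.2917

3.2917


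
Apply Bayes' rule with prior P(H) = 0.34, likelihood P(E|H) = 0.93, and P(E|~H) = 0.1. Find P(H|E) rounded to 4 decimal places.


Step 1: Compute marginal P(E) = P(E|H)P(H) + P(E|~H)P(~H)
= 0.93*0.34 + 0.1*0.66 = 0.3822
Step 2: P(H|E) = P(E|H)P(H)/P(E) = 0.3162/0.3822
= 0.8273

0.8273


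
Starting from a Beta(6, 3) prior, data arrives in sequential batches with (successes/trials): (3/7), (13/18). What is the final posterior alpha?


In sequential Bayesian updating, we sum all successes.
Total successes = 16
Final alpha = 6 + 16 = 22

22


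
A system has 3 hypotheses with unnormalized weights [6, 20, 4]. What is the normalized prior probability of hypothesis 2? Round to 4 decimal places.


The normalized prior is the weight divided by the total.
Total weight = 30
P(H2) = 20 / 30 = 0.6667

0.6667


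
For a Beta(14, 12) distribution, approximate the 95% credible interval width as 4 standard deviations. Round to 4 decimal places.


Variance of Beta(a,b) = ab / ((a+b)^2 * (a+b+1))
= 14*12 / ((26)^2 * 27)
= 0.0092
SD = sqrt(0.0092) = 0.0959
Width = 4 * SD = 0.3838

0.3838


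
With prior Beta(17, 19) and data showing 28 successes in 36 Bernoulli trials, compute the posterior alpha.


Conjugate update: alpha_posterior = alpha_prior + k
= 17 + 28 = 45

45


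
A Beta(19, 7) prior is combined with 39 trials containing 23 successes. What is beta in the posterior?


In conjugate updating:
beta_posterior = beta_prior + (n - k)
= 7 + (39 - 23)
= 7 + 16 = 23

23


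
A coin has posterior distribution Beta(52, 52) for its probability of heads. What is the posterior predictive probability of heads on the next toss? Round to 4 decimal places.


Posterior predictive = E[theta] = alpha/(alpha+beta)
= 52/104
= 0.5

0.5


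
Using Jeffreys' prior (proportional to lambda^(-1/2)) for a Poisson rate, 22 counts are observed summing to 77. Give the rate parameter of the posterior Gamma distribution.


Conjugate update: Gamma(prior_shape + S, prior_rate + n).
Prior shape = 0.5, prior rate = 0.
Posterior rate = 0 + n = 22

22.0


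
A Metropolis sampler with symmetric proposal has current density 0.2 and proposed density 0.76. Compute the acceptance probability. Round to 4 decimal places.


For symmetric proposals, acceptance = min(1, pi(x*)/pi(x))
= min(1, 0.76/0.2)
= min(1, 3.8) = 1.0

1.0


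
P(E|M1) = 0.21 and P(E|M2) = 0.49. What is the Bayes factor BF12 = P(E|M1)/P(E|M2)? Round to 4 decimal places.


Bayes factor BF12 = P(E|M1) / P(E|M2)
= 0.21 / 0.49
= 0.4286

0.4286


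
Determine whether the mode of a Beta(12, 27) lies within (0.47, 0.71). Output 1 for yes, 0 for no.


First find the mode: (a-1)/(a+b-2) = 0.2973
Is 0.2973 in (0.47, 0.71)? 0

0


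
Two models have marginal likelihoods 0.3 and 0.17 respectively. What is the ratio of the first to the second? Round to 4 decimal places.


Evidence ratio = 0.3 / 0.17
= 1.7647

1.7647


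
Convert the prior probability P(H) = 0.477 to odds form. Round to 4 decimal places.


P(not H) = 1 - 0.477 = 0.523
Odds = 0.477 / 0.523 = 0.912

0.912


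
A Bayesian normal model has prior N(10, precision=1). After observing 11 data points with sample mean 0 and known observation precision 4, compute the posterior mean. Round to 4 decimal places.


Posterior mean = (prior_precision * prior_mean + n * data_precision * data_mean) / (prior_precision + n * data_precision)
Numerator = 1*10 + 11*4*0 = 10
Denominator = 1 + 11*4 = 45
Posterior mean = 0.2222

0.2222


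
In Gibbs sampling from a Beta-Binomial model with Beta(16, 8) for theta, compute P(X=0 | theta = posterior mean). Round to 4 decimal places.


Posterior mean = alpha/(alpha+beta) = 16/24 = 0.6667
P(X=0|theta=mean) = 1 - theta = 0.3333

0.3333


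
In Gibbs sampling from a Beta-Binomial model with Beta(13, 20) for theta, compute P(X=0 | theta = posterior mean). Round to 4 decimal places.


Posterior mean = alpha/(alpha+beta) = 13/33 = 0.3939
P(X=0|theta=mean) = 1 - theta = 0.6061

0.6061


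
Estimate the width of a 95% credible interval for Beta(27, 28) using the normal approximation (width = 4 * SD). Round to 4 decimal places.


For Beta(a,b): Var = ab/((a+b)^2(a+b+1))
Var = 0.0045, SD = 0.0668
Approximate 95% CI width = 4 * 0.0668 = 0.2672

0.2672


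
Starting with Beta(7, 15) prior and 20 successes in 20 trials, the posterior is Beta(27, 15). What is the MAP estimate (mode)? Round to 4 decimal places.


The mode of Beta(a, b) when a > 1 and b > 1 is (a-1)/(a+b-2)
= (27 - 1) / (27 + 15 - 2)
= 26 / 40
= 0.65

0.65


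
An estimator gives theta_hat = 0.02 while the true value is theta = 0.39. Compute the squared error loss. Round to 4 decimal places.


The squared error loss is (theta_hat - theta)^2
= (0.02 - 0.39)^2
= (-0.37)^2 = 0.1369

0.1369


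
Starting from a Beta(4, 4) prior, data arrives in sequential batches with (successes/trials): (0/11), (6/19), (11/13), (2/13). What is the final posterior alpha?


In sequential Bayesian updating, we sum all successes.
Total successes = 19
Final alpha = 4 + 19 = 23

23


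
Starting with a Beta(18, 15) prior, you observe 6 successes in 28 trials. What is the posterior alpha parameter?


For a Beta-Binomial conjugate model:
Posterior alpha = prior alpha + number of successes
= 18 + 6 = 24

24


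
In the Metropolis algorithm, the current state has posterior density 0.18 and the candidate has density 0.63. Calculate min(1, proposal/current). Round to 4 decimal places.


Ratio = 0.63/0.18 = 3.5
Acceptance probability = min(1, 3.5)
= 1.0

1.0


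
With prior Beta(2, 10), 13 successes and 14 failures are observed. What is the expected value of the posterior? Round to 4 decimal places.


Posterior = Beta(15, 24)
E[theta] = alpha/(alpha+beta)
= 15/39 = 0.3846

0.3846


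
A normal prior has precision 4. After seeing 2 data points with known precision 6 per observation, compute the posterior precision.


In the conjugate normal model, precisions add:
tau_posterior = tau_prior + n * tau_data
= 4 + 2*6 = 16

16


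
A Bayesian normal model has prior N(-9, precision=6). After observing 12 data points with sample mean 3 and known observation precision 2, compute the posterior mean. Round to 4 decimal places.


Posterior mean = (prior_precision * prior_mean + n * data_precision * data_mean) / (prior_precision + n * data_precision)
Numerator = 6*-9 + 12*2*3 = 18
Denominator = 6 + 12*2 = 30
Posterior mean = 0.6

0.6


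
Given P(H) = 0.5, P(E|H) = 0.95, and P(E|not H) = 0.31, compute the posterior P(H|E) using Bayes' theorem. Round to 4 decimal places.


By Bayes' theorem: P(H|E) = P(E|H)*P(H) / P(E)
P(E) = P(E|H)*P(H) + P(E|not H)*P(not H)
P(E) = 0.95*0.5 + 0.31*0.5 = 0.63
P(H|E) = 0.95*0.5 / 0.63 = 0.754

0.754


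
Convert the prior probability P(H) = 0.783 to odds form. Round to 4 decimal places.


P(not H) = 1 - 0.783 = 0.217
Odds = 0.783 / 0.217 = 3.6083

3.6083


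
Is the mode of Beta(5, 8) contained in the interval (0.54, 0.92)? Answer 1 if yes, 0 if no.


Mode = (a-1)/(a+b-2) = 4/11 = 0.3636
Interval: (0.54, 0.92)
Contains mode? 0

0


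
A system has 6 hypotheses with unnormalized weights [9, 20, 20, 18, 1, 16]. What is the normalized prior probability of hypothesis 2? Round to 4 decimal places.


The normalized prior is the weight divided by the total.
Total weight = 84
P(H2) = 20 / 84 = 0.2381

0.2381


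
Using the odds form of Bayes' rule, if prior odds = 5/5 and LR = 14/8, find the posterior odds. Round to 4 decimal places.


Bayes' rule in odds form: posterior odds = prior odds * LR
= (5 * 14) / (5 * 8)
= 70/40 = 1.75

1.75


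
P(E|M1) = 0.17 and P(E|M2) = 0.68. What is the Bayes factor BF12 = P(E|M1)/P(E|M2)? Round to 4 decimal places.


Bayes factor BF12 = P(E|M1) / P(E|M2)
= 0.17 / 0.68
= 0.25

0.25


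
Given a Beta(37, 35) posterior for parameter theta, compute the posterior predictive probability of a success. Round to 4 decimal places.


For a Beta-Bernoulli model, the predictive probability is the mean:
P(success) = 37/(37+35) = 37/72 = 0.5139

0.5139


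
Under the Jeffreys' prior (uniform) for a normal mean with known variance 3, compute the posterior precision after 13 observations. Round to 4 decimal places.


Prior precision = 0 (flat prior).
Post. prec. = 0 + n/var = 13/3 = 4.3333

4.3333


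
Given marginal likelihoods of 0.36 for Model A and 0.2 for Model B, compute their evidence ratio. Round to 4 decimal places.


Ratio = ML(A) / ML(B) = 0.36/0.2
= 1.8

1.8


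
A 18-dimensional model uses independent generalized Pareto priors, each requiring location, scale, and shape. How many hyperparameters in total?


Per parameter: 3 (location, scale, and shape).
Total = 18 * 3 = 54

54


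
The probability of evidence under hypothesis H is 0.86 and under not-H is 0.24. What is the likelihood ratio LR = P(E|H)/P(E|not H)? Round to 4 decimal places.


LR = 0.86 / 0.24
= 3.5833

3.5833


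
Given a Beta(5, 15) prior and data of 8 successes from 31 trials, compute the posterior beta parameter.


Number of failures = 31 - 8 = 23
Posterior beta = 15 + 23 = 38

38


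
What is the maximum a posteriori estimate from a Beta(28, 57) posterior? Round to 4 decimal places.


The MAP estimate equals the mode of the distribution.
Mode of Beta(a,b) = (a-1)/(a+b-2)
= 27/83
= 0.3253

0.3253


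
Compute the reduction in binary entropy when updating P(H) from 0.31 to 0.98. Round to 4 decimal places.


H_before = -p*log2(p) - (1-p)*log2(1-p) for p=0.31: 0.8932
H_after for p=0.98: 0.1414
Reduction = 0.8932 - 0.1414 = 0.7517

0.7517


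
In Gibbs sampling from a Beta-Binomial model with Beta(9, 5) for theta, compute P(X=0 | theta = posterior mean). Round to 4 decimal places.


Posterior mean = alpha/(alpha+beta) = 9/14 = 0.6429
P(X=0|theta=mean) = 1 - theta = 0.3571

0.3571


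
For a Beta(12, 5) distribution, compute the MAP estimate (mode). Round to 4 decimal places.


MAP = mode = (a-1)/(a+b-2)
= (12-1)/(12+5-2)
= 11/15 = 0.7333

0.7333


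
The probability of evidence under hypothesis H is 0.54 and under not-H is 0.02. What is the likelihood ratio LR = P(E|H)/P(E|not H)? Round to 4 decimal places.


LR = 0.54 / 0.02
= 27.0

27.0


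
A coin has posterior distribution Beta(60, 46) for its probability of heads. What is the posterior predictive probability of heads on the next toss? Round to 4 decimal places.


Posterior predictive = E[theta] = alpha/(alpha+beta)
= 60/106
= 0.566

0.566


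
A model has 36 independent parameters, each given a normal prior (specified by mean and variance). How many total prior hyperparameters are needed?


Each normal prior needs 2 hyperparameters (mean and variance).
Total = 2 * 36 = 72

72


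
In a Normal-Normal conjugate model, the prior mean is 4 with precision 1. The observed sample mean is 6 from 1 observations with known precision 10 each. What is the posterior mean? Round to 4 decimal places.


Posterior precision = tau0 + n*tau = 1 + 1*10 = 11
Posterior mean = (tau0*mu0 + n*tau*xbar) / posterior_precision
= (1*4 + 1*10*6) / 11
= 64 / 11 = 5.8182

5.8182


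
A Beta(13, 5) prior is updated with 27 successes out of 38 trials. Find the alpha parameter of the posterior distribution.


In the Beta-Binomial conjugate update:
alpha_post = alpha_prior + successes
= 13 + 27
= 40

40


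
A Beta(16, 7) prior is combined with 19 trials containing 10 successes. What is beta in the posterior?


In conjugate updating:
beta_posterior = beta_prior + (n - k)
= 7 + (19 - 10)
= 7 + 9 = 16

16


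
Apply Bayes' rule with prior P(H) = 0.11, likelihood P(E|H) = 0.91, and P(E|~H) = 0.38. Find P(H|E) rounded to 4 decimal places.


Step 1: Compute marginal P(E) = P(E|H)P(H) + P(E|~H)P(~H)
= 0.91*0.11 + 0.38*0.89 = 0.4383
Step 2: P(H|E) = P(E|H)P(H)/P(E) = 0.1001/0.4383
= 0.2284

0.2284


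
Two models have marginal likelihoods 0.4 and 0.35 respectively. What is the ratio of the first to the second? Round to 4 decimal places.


Evidence ratio = 0.4 / 0.35
= 1.1429

1.1429


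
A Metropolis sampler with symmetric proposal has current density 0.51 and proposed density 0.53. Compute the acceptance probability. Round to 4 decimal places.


For symmetric proposals, acceptance = min(1, pi(x*)/pi(x))
= min(1, 0.53/0.51)
= min(1, 1.0392) = 1.0

1.0


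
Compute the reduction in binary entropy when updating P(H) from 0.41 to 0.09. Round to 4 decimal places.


H_before = -p*log2(p) - (1-p)*log2(1-p) for p=0.41: 0.9765
H_after for p=0.09: 0.4365
Reduction = 0.9765 - 0.4365 = 0.54

0.54


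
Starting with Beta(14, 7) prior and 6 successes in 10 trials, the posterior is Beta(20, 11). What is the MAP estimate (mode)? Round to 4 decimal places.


The mode of Beta(a, b) when a > 1 and b > 1 is (a-1)/(a+b-2)
= (20 - 1) / (20 + 11 - 2)
= 19 / 29
= 0.6552

0.6552


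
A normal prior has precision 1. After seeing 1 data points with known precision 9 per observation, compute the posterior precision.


In the conjugate normal model, precisions add:
tau_posterior = tau_prior + n * tau_data
= 1 + 1*9 = 10

10


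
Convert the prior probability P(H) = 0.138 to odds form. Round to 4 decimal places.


P(not H) = 1 - 0.138 = 0.862
Odds = 0.138 / 0.862 = 0.1601

0.1601


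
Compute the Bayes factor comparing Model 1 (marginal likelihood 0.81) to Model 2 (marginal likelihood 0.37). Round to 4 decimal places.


BF12 = marginal likelihood of M1 / marginal likelihood of M2
= 0.81/0.37
= 2.1892

2.1892


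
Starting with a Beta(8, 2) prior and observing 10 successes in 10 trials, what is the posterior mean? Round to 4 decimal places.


Posterior parameters: alpha = 8 + 10 = 18
beta = 2 + 0 = 2
Posterior mean = alpha / (alpha + beta) = 18 / 20
= 0.9

0.9


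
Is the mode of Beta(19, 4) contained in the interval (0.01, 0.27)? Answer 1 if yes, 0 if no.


Mode = (a-1)/(a+b-2) = 18/21 = 0.8571
Interval: (0.01, 0.27)
Contains mode? 0

0


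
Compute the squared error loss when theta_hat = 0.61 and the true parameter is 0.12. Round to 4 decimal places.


L = (theta_hat - theta_true)^2
= (0.61 - 0.12)^2
= 0.49^2 = 0.2401

0.2401


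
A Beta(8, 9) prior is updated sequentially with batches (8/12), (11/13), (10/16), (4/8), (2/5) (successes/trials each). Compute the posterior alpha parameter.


Sequential conjugate updating is equivalent to a single batch update.
Total successes across all batches = 35
alpha_posterior = alpha_prior + total_successes = 8 + 35
= 43

43


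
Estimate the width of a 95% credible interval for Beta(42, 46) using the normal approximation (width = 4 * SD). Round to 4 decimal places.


For Beta(a,b): Var = ab/((a+b)^2(a+b+1))
Var = 0.0028, SD = 0.0529
Approximate 95% CI width = 4 * 0.0529 = 0.2118

0.2118


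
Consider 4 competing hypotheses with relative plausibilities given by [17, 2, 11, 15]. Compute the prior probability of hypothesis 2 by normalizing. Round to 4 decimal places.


Sum of weights = 17 + 2 + 11 + 15 = 45
Normalized prior for H2 = 2 / 45
= 0.0444

0.0444


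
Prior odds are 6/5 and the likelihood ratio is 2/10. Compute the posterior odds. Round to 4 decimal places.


Posterior odds = prior odds * likelihood ratio
= (6/5) * (2/10)
= 12 / 50
= 0.24

0.24


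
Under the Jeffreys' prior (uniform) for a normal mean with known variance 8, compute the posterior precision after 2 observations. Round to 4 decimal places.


Prior precision = 0 (flat prior).
Post. prec. = 0 + n/var = 2/8 = 0.25

0.25


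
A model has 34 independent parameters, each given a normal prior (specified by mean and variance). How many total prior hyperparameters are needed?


Each normal prior needs 2 hyperparameters (mean and variance).
Total = 2 * 34 = 68

68


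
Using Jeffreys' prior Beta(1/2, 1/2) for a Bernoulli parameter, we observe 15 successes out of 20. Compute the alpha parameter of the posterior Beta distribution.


Conjugate update: Beta(0.5 + k, 0.5 + n - k).
k = 15, n - k = 5
Posterior alpha = 0.5 + k = 0.5 + 15 = 15.5

15.5


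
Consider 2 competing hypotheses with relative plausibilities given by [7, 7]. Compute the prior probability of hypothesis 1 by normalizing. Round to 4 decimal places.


Sum of weights = 7 + 7 = 14
Normalized prior for H1 = 7 / 14
= 0.5

0.5


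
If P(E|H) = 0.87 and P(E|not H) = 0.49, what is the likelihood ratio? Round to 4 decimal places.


Likelihood ratio = P(E|H) / P(E|not H)
= 0.87 / 0.49
= 1.7755

1.7755


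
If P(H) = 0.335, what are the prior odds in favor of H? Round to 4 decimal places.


Prior odds = P(H) / (1 - P(H))
= 0.335 / 0.665
= 0.5038

0.5038


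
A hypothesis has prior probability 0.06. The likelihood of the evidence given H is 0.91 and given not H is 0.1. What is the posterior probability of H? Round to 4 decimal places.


Using Bayes' theorem:
P(E) = 0.06 * 0.91 + 0.94 * 0.1
P(E) = 0.1486
P(H|E) = (0.06 * 0.91) / 0.1486 = 0.3674

0.3674


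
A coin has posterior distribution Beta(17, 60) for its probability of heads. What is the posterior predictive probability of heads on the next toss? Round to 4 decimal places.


Posterior predictive = E[theta] = alpha/(alpha+beta)
= 17/77
= 0.2208

0.2208


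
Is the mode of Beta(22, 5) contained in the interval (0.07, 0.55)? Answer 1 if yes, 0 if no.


Mode = (a-1)/(a+b-2) = 21/25 = 0.84
Interval: (0.07, 0.55)
Contains mode? 0

0


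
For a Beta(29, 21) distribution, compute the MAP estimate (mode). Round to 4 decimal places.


MAP = mode = (a-1)/(a+b-2)
= (29-1)/(29+21-2)
= 28/48 = 0.5833

0.5833


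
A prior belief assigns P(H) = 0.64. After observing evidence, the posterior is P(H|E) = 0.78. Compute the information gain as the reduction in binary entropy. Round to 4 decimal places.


H(prior) = -0.64*log2(0.64) - 0.36*log2(0.36)
= 0.9427
H(post) = -0.78*log2(0.78) - 0.22*log2(0.22)
= 0.7602
IG = 0.9427 - 0.7602 = 0.1825

0.1825


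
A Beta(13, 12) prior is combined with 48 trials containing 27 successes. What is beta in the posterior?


In conjugate updating:
beta_posterior = beta_prior + (n - k)
= 12 + (48 - 27)
= 12 + 21 = 33

33


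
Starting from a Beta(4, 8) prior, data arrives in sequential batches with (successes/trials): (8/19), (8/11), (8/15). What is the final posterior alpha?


In sequential Bayesian updating, we sum all successes.
Total successes = 24
Final alpha = 4 + 24 = 28

28


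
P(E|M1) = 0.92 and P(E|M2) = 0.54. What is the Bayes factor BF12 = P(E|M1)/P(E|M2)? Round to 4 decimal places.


Bayes factor BF12 = P(E|M1) / P(E|M2)
= 0.92 / 0.54
= 1.7037

1.7037


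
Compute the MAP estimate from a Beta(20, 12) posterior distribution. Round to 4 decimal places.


MAP = mode of Beta distribution
= (alpha - 1)/(alpha + beta - 2)
= (20-1)/(20+12-2)
= 19/30 = 0.6333

0.6333


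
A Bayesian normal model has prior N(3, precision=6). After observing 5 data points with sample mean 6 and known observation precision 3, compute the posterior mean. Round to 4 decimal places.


Posterior mean = (prior_precision * prior_mean + n * data_precision * data_mean) / (prior_precision + n * data_precision)
Numerator = 6*3 + 5*3*6 = 108
Denominator = 6 + 5*3 = 21
Posterior mean = 5.1429

5.1429


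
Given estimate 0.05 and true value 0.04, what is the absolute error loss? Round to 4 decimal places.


Absolute error = |estimate - true|
= |0.01| = 0.01

0.01
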